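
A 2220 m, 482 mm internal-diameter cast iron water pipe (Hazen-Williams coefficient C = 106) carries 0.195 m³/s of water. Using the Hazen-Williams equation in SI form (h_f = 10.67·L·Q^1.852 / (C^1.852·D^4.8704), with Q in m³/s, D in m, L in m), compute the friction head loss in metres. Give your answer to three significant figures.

h_f = 10.67·2220·0.195^1.852 / (106^1.852·0.482^4.8704) = 7.120 m

h_f ≈ 7.12 m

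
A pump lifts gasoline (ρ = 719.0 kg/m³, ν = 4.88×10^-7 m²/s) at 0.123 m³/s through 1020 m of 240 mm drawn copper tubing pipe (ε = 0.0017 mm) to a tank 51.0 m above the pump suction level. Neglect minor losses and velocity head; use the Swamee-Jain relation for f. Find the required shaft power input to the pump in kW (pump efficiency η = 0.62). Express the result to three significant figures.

V = 4Q/(πD²) = 2.719 m/s; Re = 1.34×10^6; ε/D = 7.08×10^-6; f = 0.01127
h_f = f(L/D)V²/2g = 18.05 m
Total head H = z + h_f = 51.0 + 18.05 = 69.05 m
P_hyd = ρgQH = 719.0·9.81·0.123·69.05 = 59.90 kW
P_shaft = P_hyd/η = 59.90/0.62 = 96.62 kW

P_shaft ≈ 96.6 kW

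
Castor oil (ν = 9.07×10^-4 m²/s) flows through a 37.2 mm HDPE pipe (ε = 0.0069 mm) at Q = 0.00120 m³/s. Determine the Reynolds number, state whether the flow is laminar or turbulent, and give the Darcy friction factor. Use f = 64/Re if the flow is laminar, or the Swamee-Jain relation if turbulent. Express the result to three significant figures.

Re ≈ 45.3; laminar; f = 64/Re ≈ 1.41

V = 4Q/(πD²) = 1.104 m/s
Re = VD/ν = 1.104·0.0372/9.07×10^-4 = 45.3
Re < 2300 → laminar → f = 64/Re = 1.413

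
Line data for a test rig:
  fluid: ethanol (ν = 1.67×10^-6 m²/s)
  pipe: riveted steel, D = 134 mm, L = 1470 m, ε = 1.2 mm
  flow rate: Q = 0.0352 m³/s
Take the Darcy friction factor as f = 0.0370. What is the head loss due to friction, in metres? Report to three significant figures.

V = 4Q/(πD²) = 4·0.0352/(π·0.134²) = 2.496 m/s
h_f = f(L/D)V²/(2g) = 0.03700·(1470/0.134)·2.496²/(2·9.81) = 128.9 m

h_f ≈ 129 m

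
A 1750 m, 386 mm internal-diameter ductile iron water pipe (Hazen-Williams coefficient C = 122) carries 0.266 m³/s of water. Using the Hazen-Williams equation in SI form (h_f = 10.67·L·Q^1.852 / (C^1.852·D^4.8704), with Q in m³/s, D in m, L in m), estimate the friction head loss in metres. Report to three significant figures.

h_f = 10.67·1750·0.266^1.852 / (122^1.852·0.386^4.8704) = 22.68 m

h_f ≈ 22.7 m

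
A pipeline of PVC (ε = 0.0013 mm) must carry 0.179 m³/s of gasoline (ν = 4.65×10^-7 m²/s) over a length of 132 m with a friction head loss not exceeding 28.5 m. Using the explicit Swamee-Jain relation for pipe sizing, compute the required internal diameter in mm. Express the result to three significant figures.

D ≈ 166 mm

Swamee-Jain (Type III): D = 0.66·[ε^1.25·(LQ²/(gh_f))^4.75 + ν·Q^9.4·(L/(gh_f))^5.2]^0.04
LQ²/(gh_f) = 0.01513; L/(gh_f) = 0.4721
Term 1 = ε^1.25·(…)^4.75 = 9.92×10^-17; Term 2 = ν·Q^9.4·(…)^5.2 = 8.90×10^-16
D = 0.66·(9.92×10^-17 + 8.90×10^-16)^0.04 = 0.1657 m = 166 mm
Check: V = 8.30 m/s, Re = 2.96×10^6, f = 0.01012, h_f = 28.3 m ≈ 28.5 m ✓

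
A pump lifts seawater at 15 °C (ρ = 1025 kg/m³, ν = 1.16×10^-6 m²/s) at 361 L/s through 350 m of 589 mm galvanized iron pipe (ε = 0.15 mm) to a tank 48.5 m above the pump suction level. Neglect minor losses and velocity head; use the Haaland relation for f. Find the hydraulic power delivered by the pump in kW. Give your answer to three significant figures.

P_hyd ≈ 179 kW

V = 4Q/(πD²) = 1.325 m/s; Re = 6.73×10^5; ε/D = 2.55×10^-4; f = 0.01548
h_f = f(L/D)V²/2g = 0.8229 m
Total head H = z + h_f = 48.5 + 0.8229 = 49.32 m
P_hyd = ρgQH = 1025·9.81·0.361·49.32 = 179.0 kW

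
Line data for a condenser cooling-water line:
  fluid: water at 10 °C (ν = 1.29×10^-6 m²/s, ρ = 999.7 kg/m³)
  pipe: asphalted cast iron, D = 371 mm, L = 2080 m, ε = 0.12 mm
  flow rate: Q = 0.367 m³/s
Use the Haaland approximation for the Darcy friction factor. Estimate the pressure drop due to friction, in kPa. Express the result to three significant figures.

Δp ≈ 511 kPa

V = 4Q/(πD²) = 4·0.367/(π·0.371²) = 3.395 m/s
Re = VD/ν = 3.395·0.371/1.29×10^-6 = 9.76×10^5 → turbulent
ε/D = 0.12/371 = 3.23×10^-4
Haaland: f = 0.01582
h_f = f(L/D)V²/(2g) = 0.01582·(2080/0.371)·3.395²/(2·9.81) = 52.12 m
Δp = ρg·h_f = 999.7·9.81·52.12 = 511.1 kPa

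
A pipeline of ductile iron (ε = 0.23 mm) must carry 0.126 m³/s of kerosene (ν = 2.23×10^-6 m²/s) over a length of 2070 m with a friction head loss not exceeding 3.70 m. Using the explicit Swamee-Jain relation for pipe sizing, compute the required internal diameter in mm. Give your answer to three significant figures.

D ≈ 434 mm

Swamee-Jain (Type III): D = 0.66·[ε^1.25·(LQ²/(gh_f))^4.75 + ν·Q^9.4·(L/(gh_f))^5.2]^0.04
LQ²/(gh_f) = 0.9054; L/(gh_f) = 57.03
Term 1 = ε^1.25·(…)^4.75 = 1.77×10^-5; Term 2 = ν·Q^9.4·(…)^5.2 = 1.06×10^-5
D = 0.66·(1.77×10^-5 + 1.06×10^-5)^0.04 = 0.4341 m = 434 mm
Check: V = 0.851 m/s, Re = 1.66×10^5, f = 0.01942, h_f = 3.42 m ≈ 3.70 m ✓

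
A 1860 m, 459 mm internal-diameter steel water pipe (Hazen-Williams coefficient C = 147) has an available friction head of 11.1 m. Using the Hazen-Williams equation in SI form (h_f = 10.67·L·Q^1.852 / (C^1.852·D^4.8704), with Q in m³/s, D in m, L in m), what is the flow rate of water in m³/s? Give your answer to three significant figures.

Q ≈ 0.333 m³/s

Rearranging: Q = [h_f·C^1.852·D^4.8704 / (10.67·L)]^(1/1.852)
Q = [11.1·147^1.852·0.459^4.8704 / (10.67·1860)]^0.540 = 0.3325 m³/s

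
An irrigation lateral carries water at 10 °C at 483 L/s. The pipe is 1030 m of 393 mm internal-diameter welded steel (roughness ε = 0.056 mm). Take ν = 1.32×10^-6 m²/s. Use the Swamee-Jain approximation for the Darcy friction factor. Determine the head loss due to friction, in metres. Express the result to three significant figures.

V = 4Q/(πD²) = 4·0.483/(π·0.393²) = 3.982 m/s
Re = VD/ν = 3.982·0.393/1.32×10^-6 = 1.19×10^6 → turbulent
ε/D = 0.056/393 = 1.42×10^-4
Swamee-Jain: f = 0.01393
h_f = f(L/D)V²/(2g) = 0.01393·(1030/0.393)·3.982²/(2·9.81) = 29.51 m

h_f ≈ 29.5 m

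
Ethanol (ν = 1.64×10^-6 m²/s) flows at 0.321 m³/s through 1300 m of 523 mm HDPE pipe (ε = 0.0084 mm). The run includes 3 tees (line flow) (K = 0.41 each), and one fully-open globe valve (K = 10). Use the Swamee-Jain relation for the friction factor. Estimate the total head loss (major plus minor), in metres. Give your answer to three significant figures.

V = 4Q/(πD²) = 1.494 m/s; V²/2g = 0.1138 m
Re = 4.77×10^5, ε/D = 1.61×10^-5 → f = 0.01345 (Swamee-Jain)
Major: h_f = f(L/D)·V²/2g = 0.01345·2486·0.1138 = 3.805 m
Minor: ΣK = 11.2; h_m = ΣK·V²/2g = 1.278 m
Total H_L = 3.805 + 1.278 = 5.083 m

H_L ≈ 5.08 m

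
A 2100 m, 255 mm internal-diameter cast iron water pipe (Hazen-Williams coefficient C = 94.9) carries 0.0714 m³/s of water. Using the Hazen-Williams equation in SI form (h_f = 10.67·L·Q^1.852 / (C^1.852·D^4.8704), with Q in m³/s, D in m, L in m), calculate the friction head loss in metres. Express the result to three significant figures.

h_f ≈ 28.6 m

h_f = 10.67·2100·0.0714^1.852 / (94.9^1.852·0.255^4.8704) = 28.57 m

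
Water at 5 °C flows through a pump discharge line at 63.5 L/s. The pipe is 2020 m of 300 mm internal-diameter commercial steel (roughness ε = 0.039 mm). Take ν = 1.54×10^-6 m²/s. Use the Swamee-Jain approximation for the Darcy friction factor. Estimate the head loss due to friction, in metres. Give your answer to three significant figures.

V = 4Q/(πD²) = 4·0.0635/(π·0.300²) = 0.8983 m/s
Re = VD/ν = 0.8983·0.300/1.54×10^-6 = 1.75×10^5 → turbulent
ε/D = 0.039/300 = 1.30×10^-4
Swamee-Jain: f = 0.01696
h_f = f(L/D)V²/(2g) = 0.01696·(2020/0.300)·0.8983²/(2·9.81) = 4.698 m

h_f ≈ 4.70 m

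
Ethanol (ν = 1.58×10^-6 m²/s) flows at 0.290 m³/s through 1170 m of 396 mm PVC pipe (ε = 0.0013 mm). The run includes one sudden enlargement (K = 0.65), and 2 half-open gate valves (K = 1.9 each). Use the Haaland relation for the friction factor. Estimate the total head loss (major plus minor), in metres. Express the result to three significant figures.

H_L ≈ 11.9 m

V = 4Q/(πD²) = 2.355 m/s; V²/2g = 0.2826 m
Re = 5.90×10^5, ε/D = 3.28×10^-6 → f = 0.01272 (Haaland)
Major: h_f = f(L/D)·V²/2g = 0.01272·2955·0.2826 = 10.62 m
Minor: ΣK = 4.45; h_m = ΣK·V²/2g = 1.257 m
Total H_L = 10.62 + 1.257 = 11.88 m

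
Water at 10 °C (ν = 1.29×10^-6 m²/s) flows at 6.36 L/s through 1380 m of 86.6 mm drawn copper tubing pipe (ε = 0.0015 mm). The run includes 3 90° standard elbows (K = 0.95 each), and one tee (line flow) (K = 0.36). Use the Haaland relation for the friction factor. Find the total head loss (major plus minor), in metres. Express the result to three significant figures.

H_L ≈ 18.3 m

V = 4Q/(πD²) = 1.080 m/s; V²/2g = 0.05942 m
Re = 7.25×10^4, ε/D = 1.73×10^-5 → f = 0.01914 (Haaland)
Major: h_f = f(L/D)·V²/2g = 0.01914·15935·0.05942 = 18.12 m
Minor: ΣK = 3.21; h_m = ΣK·V²/2g = 0.1908 m
Total H_L = 18.12 + 0.1908 = 18.31 m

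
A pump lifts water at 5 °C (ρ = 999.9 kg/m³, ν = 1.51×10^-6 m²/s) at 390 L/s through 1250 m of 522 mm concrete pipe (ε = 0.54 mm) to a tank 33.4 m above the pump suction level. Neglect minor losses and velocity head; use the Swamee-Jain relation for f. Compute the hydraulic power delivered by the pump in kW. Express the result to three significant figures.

P_hyd ≈ 159 kW

V = 4Q/(πD²) = 1.822 m/s; Re = 6.30×10^5; ε/D = 0.00103; f = 0.02038
h_f = f(L/D)V²/2g = 8.259 m
Total head H = z + h_f = 33.4 + 8.259 = 41.66 m
P_hyd = ρgQH = 999.9·9.81·0.390·41.66 = 159.4 kW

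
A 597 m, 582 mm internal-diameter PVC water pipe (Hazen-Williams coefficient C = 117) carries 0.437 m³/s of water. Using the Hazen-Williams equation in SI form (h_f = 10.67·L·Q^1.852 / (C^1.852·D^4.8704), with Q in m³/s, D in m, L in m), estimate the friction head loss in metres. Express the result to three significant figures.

h_f = 10.67·597·0.437^1.852 / (117^1.852·0.582^4.8704) = 2.838 m

h_f ≈ 2.84 m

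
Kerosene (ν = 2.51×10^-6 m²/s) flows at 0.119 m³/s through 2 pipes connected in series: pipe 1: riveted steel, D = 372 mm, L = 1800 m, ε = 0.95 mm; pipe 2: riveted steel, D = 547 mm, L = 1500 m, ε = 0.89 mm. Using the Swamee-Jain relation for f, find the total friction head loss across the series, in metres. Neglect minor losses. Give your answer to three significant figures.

Pipe 1: V = 1.095 m/s, Re = 1.62×10^5, ε/D = 0.00255, f = 0.02614, h_1 = f(L/D)V²/2g = 7.727 m
Pipe 2: V = 0.5064 m/s, Re = 1.10×10^5, ε/D = 0.00163, f = 0.02415, h_2 = f(L/D)V²/2g = 0.8654 m
Series → Q common, losses add: H = Σh = 8.592 m

H ≈ 8.59 m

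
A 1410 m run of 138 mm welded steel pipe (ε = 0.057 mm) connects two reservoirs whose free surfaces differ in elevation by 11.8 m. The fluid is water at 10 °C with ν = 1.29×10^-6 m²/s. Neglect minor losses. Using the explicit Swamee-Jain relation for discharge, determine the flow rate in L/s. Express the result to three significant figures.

Q ≈ 16.1 L/s

Swamee-Jain (Type II): Q = -0.965·√(gD⁵h_f/L)·ln[ε/(3.7D) + √(3.17ν²L/(gD³h_f))]
√(gD⁵h_f/L) = √(9.81·0.138⁵·11.8/1410) = 0.002027
ε/(3.7D) = 1.12×10^-4; √(3.17ν²L/(gD³h_f)) = 1.56×10^-4
Q = -0.965·0.002027·ln(2.680×10^-4) = 0.01609 m³/s
Check: V = 1.08 m/s, Re = 1.15×10^5, f = 0.01966, h_f = 11.8 m ≈ 11.8 m ✓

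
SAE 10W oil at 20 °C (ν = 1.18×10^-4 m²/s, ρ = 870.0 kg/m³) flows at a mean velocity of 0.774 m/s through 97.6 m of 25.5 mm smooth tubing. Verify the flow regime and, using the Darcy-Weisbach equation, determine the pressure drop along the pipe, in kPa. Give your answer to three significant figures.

Δp ≈ 382 kPa

Re = VD/ν = 0.774·0.02550/1.18×10^-4 = 167 → laminar (Re < 2300)
f = 64/Re = 0.3826
h_f = f(L/D)V²/(2g) = 0.3826·(97.6/0.02550)·0.774²/(2·9.81) = 44.72 m
Δp = ρg·h_f = 870.0·9.81·44.72 = 381.6 kPa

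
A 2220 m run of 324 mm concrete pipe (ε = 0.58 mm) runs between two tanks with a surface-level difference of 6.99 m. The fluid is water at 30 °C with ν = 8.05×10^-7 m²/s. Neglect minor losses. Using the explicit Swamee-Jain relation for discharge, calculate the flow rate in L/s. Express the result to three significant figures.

Q ≈ 76.5 L/s

Swamee-Jain (Type II): Q = -0.965·√(gD⁵h_f/L)·ln[ε/(3.7D) + √(3.17ν²L/(gD³h_f))]
√(gD⁵h_f/L) = √(9.81·0.324⁵·6.99/2220) = 0.01050
ε/(3.7D) = 4.84×10^-4; √(3.17ν²L/(gD³h_f)) = 4.42×10^-5
Q = -0.965·0.01050·ln(5.280×10^-4) = 0.07648 m³/s
Check: V = 0.928 m/s, Re = 3.73×10^5, f = 0.02341, h_f = 7.03 m ≈ 6.99 m ✓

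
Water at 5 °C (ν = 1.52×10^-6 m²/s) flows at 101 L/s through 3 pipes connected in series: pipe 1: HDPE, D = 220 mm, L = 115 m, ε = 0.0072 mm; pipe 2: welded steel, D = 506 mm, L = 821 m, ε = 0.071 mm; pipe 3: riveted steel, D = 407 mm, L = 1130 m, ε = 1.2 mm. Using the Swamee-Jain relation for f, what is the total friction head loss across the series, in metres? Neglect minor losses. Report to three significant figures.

Pipe 1: V = 2.657 m/s, Re = 3.85×10^5, ε/D = 3.27×10^-5, f = 0.01416, h_1 = f(L/D)V²/2g = 2.663 m
Pipe 2: V = 0.5023 m/s, Re = 1.67×10^5, ε/D = 1.40×10^-4, f = 0.01715, h_2 = f(L/D)V²/2g = 0.3579 m
Pipe 3: V = 0.7763 m/s, Re = 2.08×10^5, ε/D = 0.00295, f = 0.02687, h_3 = f(L/D)V²/2g = 2.292 m
Series → Q common, losses add: H = Σh = 5.313 m

H ≈ 5.31 m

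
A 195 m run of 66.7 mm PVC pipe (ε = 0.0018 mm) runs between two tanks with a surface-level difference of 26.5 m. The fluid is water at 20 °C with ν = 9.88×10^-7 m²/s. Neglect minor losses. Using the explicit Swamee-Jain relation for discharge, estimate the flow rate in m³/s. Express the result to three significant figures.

Q ≈ 0.0118 m³/s

Swamee-Jain (Type II): Q = -0.965·√(gD⁵h_f/L)·ln[ε/(3.7D) + √(3.17ν²L/(gD³h_f))]
√(gD⁵h_f/L) = √(9.81·0.0667⁵·26.5/195) = 0.001327
ε/(3.7D) = 7.29×10^-6; √(3.17ν²L/(gD³h_f)) = 8.84×10^-5
Q = -0.965·0.001327·ln(9.574×10^-5) = 0.01185 m³/s
Check: V = 3.39 m/s, Re = 2.29×10^5, f = 0.01540, h_f = 26.4 m ≈ 26.5 m ✓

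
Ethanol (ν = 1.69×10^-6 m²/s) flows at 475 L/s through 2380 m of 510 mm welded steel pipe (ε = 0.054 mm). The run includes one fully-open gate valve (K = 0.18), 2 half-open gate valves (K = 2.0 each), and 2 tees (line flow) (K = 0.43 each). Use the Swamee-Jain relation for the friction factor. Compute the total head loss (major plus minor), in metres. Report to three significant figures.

H_L ≈ 19.4 m

V = 4Q/(πD²) = 2.325 m/s; V²/2g = 0.2756 m
Re = 7.02×10^5, ε/D = 1.06×10^-4 → f = 0.01403 (Swamee-Jain)
Major: h_f = f(L/D)·V²/2g = 0.01403·4667·0.2756 = 18.04 m
Minor: ΣK = 5.04; h_m = ΣK·V²/2g = 1.389 m
Total H_L = 18.04 + 1.389 = 19.43 m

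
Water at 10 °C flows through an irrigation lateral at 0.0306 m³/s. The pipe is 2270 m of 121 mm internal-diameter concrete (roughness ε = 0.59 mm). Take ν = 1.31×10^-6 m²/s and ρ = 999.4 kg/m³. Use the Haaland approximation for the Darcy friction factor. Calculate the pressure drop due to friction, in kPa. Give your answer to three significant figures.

V = 4Q/(πD²) = 4·0.0306/(π·0.121²) = 2.661 m/s
Re = VD/ν = 2.661·0.121/1.31×10^-6 = 2.46×10^5 → turbulent
ε/D = 0.59/121 = 0.00488
Haaland: f = 0.03056
h_f = f(L/D)V²/(2g) = 0.03056·(2270/0.121)·2.661²/(2·9.81) = 206.9 m
Δp = ρg·h_f = 999.4·9.81·206.9 = 2028 kPa

Δp ≈ 2030 kPa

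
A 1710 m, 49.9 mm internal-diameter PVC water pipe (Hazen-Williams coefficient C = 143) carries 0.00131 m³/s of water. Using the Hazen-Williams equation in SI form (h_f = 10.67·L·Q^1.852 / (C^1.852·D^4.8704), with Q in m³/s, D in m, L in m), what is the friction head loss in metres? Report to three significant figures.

h_f ≈ 18.7 m

h_f = 10.67·1710·0.00131^1.852 / (143^1.852·0.0499^4.8704) = 18.68 m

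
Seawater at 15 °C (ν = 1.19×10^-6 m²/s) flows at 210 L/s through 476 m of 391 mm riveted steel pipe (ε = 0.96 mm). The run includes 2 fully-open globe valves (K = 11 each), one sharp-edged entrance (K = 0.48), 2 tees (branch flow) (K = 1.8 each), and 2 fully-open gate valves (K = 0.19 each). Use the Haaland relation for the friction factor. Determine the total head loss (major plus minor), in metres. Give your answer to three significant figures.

V = 4Q/(πD²) = 1.749 m/s; V²/2g = 0.1559 m
Re = 5.75×10^5, ε/D = 0.00246 → f = 0.02505 (Haaland)
Major: h_f = f(L/D)·V²/2g = 0.02505·1217·0.1559 = 4.753 m
Minor: ΣK = 26.5; h_m = ΣK·V²/2g = 4.125 m
Total H_L = 4.753 + 4.125 = 8.879 m

H_L ≈ 8.88 m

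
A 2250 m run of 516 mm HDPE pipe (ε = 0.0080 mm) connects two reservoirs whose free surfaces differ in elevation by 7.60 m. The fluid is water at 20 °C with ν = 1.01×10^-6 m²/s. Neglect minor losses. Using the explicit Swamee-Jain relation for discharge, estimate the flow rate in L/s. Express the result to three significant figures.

Swamee-Jain (Type II): Q = -0.965·√(gD⁵h_f/L)·ln[ε/(3.7D) + √(3.17ν²L/(gD³h_f))]
√(gD⁵h_f/L) = √(9.81·0.516⁵·7.60/2250) = 0.03482
ε/(3.7D) = 4.19×10^-6; √(3.17ν²L/(gD³h_f)) = 2.67×10^-5
Q = -0.965·0.03482·ln(3.084×10^-5) = 0.3490 m³/s
Check: V = 1.67 m/s, Re = 8.53×10^5, f = 0.01227, h_f = 7.59 m ≈ 7.60 m ✓

Q ≈ 349 L/s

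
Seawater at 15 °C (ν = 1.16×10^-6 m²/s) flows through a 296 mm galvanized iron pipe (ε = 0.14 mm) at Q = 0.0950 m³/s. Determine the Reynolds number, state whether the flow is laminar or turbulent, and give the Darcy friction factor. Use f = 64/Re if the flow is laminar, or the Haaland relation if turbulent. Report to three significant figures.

Re ≈ 3.52×10^5; turbulent; f ≈ 0.0177

V = 4Q/(πD²) = 1.381 m/s
Re = VD/ν = 1.381·0.296/1.16×10^-6 = 3.52×10^5
Re > 4000 → turbulent; ε/D = 4.73×10^-4
Haaland: f = 0.01773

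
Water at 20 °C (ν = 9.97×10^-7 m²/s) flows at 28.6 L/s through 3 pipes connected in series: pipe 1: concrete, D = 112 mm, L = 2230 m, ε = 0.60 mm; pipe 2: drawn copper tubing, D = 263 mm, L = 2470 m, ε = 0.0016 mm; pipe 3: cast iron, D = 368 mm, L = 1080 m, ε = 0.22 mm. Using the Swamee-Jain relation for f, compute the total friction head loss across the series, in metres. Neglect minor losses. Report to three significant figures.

Pipe 1: V = 2.903 m/s, Re = 3.26×10^5, ε/D = 0.00536, f = 0.03142, h_1 = f(L/D)V²/2g = 268.7 m
Pipe 2: V = 0.5265 m/s, Re = 1.39×10^5, ε/D = 6.08×10^-6, f = 0.01674, h_2 = f(L/D)V²/2g = 2.221 m
Pipe 3: V = 0.2689 m/s, Re = 9.93×10^4, ε/D = 5.98×10^-4, f = 0.02085, h_3 = f(L/D)V²/2g = 0.2255 m
Series → Q common, losses add: H = Σh = 271.1 m

H ≈ 271 m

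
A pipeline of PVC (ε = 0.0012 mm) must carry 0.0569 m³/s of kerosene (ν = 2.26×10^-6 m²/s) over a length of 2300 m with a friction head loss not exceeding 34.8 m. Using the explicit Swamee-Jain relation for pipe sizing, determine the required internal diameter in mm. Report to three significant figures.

D ≈ 199 mm

Swamee-Jain (Type III): D = 0.66·[ε^1.25·(LQ²/(gh_f))^4.75 + ν·Q^9.4·(L/(gh_f))^5.2]^0.04
LQ²/(gh_f) = 0.02181; L/(gh_f) = 6.737
Term 1 = ε^1.25·(…)^4.75 = 5.10×10^-16; Term 2 = ν·Q^9.4·(…)^5.2 = 9.13×10^-14
D = 0.66·(5.10×10^-16 + 9.13×10^-14)^0.04 = 0.1986 m = 199 mm
Check: V = 1.84 m/s, Re = 1.61×10^5, f = 0.01625, h_f = 32.3 m ≈ 34.8 m ✓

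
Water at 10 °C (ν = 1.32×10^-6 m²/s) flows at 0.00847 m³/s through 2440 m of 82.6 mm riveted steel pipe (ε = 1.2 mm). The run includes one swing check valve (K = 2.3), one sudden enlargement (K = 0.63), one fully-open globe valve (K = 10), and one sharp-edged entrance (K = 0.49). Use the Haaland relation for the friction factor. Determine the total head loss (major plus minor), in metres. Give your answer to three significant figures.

H_L ≈ 166 m

V = 4Q/(πD²) = 1.581 m/s; V²/2g = 0.1273 m
Re = 9.89×10^4, ε/D = 0.0145 → f = 0.04373 (Haaland)
Major: h_f = f(L/D)·V²/2g = 0.04373·29540·0.1273 = 164.5 m
Minor: ΣK = 13.4; h_m = ΣK·V²/2g = 1.709 m
Total H_L = 164.5 + 1.709 = 166.2 m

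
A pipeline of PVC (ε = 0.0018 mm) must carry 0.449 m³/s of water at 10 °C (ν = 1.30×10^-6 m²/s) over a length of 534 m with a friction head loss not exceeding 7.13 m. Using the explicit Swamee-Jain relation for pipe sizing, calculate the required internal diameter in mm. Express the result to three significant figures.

D ≈ 434 mm

Swamee-Jain (Type III): D = 0.66·[ε^1.25·(LQ²/(gh_f))^4.75 + ν·Q^9.4·(L/(gh_f))^5.2]^0.04
LQ²/(gh_f) = 1.539; L/(gh_f) = 7.635
Term 1 = ε^1.25·(…)^4.75 = 5.11×10^-7; Term 2 = ν·Q^9.4·(…)^5.2 = 2.73×10^-5
D = 0.66·(5.11×10^-7 + 2.73×10^-5)^0.04 = 0.4338 m = 434 mm
Check: V = 3.04 m/s, Re = 1.01×10^6, f = 0.01169, h_f = 6.77 m ≈ 7.13 m ✓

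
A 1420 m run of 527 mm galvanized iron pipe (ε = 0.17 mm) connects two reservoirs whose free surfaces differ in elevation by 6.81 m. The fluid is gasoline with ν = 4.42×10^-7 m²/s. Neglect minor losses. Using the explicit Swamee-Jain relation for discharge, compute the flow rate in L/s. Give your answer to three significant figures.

Swamee-Jain (Type II): Q = -0.965·√(gD⁵h_f/L)·ln[ε/(3.7D) + √(3.17ν²L/(gD³h_f))]
√(gD⁵h_f/L) = √(9.81·0.527⁵·6.81/1420) = 0.04373
ε/(3.7D) = 8.72×10^-5; √(3.17ν²L/(gD³h_f)) = 9.48×10^-6
Q = -0.965·0.04373·ln(9.667×10^-5) = 0.3901 m³/s
Check: V = 1.79 m/s, Re = 2.13×10^6, f = 0.01558, h_f = 6.84 m ≈ 6.81 m ✓

Q ≈ 390 L/s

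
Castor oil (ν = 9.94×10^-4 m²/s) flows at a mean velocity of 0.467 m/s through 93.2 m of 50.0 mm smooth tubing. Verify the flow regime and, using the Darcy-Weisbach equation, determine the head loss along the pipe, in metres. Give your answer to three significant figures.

h_f ≈ 56.4 m

Re = VD/ν = 0.467·0.05000/9.94×10^-4 = 23.5 → laminar (Re < 2300)
f = 64/Re = 2.724
h_f = f(L/D)V²/(2g) = 2.724·(93.2/0.05000)·0.467²/(2·9.81) = 56.45 m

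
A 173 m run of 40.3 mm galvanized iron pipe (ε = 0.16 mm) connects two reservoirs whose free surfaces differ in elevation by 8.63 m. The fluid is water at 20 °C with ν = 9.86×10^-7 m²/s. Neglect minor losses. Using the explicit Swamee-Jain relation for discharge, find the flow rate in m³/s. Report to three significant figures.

Q ≈ 0.00145 m³/s

Swamee-Jain (Type II): Q = -0.965·√(gD⁵h_f/L)·ln[ε/(3.7D) + √(3.17ν²L/(gD³h_f))]
√(gD⁵h_f/L) = √(9.81·0.0403⁵·8.63/173) = 2.281×10^-4
ε/(3.7D) = 0.00107; √(3.17ν²L/(gD³h_f)) = 3.10×10^-4
Q = -0.965·2.281×10^-4·ln(0.001383) = 0.001449 m³/s
Check: V = 1.14 m/s, Re = 4.64×10^4, f = 0.03093, h_f = 8.73 m ≈ 8.63 m ✓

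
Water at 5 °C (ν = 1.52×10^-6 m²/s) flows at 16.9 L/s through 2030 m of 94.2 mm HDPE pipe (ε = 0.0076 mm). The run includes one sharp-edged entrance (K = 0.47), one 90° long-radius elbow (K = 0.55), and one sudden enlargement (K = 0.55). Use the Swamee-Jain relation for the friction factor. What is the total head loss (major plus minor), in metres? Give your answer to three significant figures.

H_L ≈ 110 m

V = 4Q/(πD²) = 2.425 m/s; V²/2g = 0.2997 m
Re = 1.50×10^5, ε/D = 8.07×10^-5 → f = 0.01704 (Swamee-Jain)
Major: h_f = f(L/D)·V²/2g = 0.01704·21550·0.2997 = 110.0 m
Minor: ΣK = 1.57; h_m = ΣK·V²/2g = 0.4705 m
Total H_L = 110.0 + 0.4705 = 110.5 m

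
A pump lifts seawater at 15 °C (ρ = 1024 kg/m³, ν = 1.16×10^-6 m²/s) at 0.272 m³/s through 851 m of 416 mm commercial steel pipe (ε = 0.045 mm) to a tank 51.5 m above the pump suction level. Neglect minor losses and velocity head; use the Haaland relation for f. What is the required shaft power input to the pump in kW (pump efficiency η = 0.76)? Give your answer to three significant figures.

V = 4Q/(πD²) = 2.001 m/s; Re = 7.18×10^5; ε/D = 1.08×10^-4; f = 0.01383
h_f = f(L/D)V²/2g = 5.775 m
Total head H = z + h_f = 51.5 + 5.775 = 57.28 m
P_hyd = ρgQH = 1024·9.81·0.272·57.28 = 156.5 kW
P_shaft = P_hyd/η = 156.5/0.76 = 205.9 kW

P_shaft ≈ 206 kW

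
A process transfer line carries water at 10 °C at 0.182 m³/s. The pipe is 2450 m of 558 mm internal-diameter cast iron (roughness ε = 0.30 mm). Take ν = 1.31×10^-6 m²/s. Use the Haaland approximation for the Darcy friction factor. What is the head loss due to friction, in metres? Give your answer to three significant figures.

h_f ≈ 2.26 m

V = 4Q/(πD²) = 4·0.182/(π·0.558²) = 0.7442 m/s
Re = VD/ν = 0.7442·0.558/1.31×10^-6 = 3.17×10^5 → turbulent
ε/D = 0.30/558 = 5.38×10^-4
Haaland: f = 0.01823
h_f = f(L/D)V²/(2g) = 0.01823·(2450/0.558)·0.7442²/(2·9.81) = 2.259 m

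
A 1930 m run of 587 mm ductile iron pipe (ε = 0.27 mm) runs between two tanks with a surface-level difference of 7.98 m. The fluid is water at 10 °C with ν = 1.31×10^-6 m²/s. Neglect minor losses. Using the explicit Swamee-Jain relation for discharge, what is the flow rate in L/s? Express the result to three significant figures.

Swamee-Jain (Type II): Q = -0.965·√(gD⁵h_f/L)·ln[ε/(3.7D) + √(3.17ν²L/(gD³h_f))]
√(gD⁵h_f/L) = √(9.81·0.587⁵·7.98/1930) = 0.05317
ε/(3.7D) = 1.24×10^-4; √(3.17ν²L/(gD³h_f)) = 2.58×10^-5
Q = -0.965·0.05317·ln(1.501×10^-4) = 0.4517 m³/s
Check: V = 1.67 m/s, Re = 7.48×10^5, f = 0.01720, h_f = 8.03 m ≈ 7.98 m ✓

Q ≈ 452 L/s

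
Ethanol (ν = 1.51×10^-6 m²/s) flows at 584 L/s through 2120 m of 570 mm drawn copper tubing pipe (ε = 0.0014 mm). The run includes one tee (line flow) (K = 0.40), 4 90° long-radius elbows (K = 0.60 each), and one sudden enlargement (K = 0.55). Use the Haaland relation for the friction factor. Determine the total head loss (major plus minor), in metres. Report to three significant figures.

V = 4Q/(πD²) = 2.289 m/s; V²/2g = 0.2670 m
Re = 8.64×10^5, ε/D = 2.46×10^-6 → f = 0.01191 (Haaland)
Major: h_f = f(L/D)·V²/2g = 0.01191·3719·0.2670 = 11.83 m
Minor: ΣK = 3.35; h_m = ΣK·V²/2g = 0.8943 m
Total H_L = 11.83 + 0.8943 = 12.72 m

H_L ≈ 12.7 m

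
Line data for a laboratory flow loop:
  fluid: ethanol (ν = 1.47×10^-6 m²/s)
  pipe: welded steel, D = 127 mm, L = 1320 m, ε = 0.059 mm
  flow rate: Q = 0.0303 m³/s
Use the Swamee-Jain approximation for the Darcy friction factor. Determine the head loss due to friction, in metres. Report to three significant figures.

h_f ≈ 56.6 m

V = 4Q/(πD²) = 4·0.0303/(π·0.127²) = 2.392 m/s
Re = VD/ν = 2.392·0.127/1.47×10^-6 = 2.07×10^5 → turbulent
ε/D = 0.059/127 = 4.65×10^-4
Swamee-Jain: f = 0.01869
h_f = f(L/D)V²/(2g) = 0.01869·(1320/0.127)·2.392²/(2·9.81) = 56.64 m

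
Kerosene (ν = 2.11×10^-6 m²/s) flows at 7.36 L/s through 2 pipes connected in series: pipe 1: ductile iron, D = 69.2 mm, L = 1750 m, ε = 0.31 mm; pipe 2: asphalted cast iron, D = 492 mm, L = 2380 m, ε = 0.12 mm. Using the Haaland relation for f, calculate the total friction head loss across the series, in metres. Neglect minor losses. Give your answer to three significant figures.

H ≈ 152 m

Pipe 1: V = 1.957 m/s, Re = 6.42×10^4, ε/D = 0.00448, f = 0.03084, h_1 = f(L/D)V²/2g = 152.2 m
Pipe 2: V = 0.03871 m/s, Re = 9030, ε/D = 2.44×10^-4, f = 0.03204, h_2 = f(L/D)V²/2g = 0.01184 m
Series → Q common, losses add: H = Σh = 152.2 m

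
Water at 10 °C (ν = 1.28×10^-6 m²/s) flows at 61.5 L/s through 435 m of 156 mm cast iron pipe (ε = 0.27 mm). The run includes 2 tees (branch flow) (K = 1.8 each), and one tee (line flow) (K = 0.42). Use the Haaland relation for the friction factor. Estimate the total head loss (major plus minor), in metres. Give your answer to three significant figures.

V = 4Q/(πD²) = 3.218 m/s; V²/2g = 0.5277 m
Re = 3.92×10^5, ε/D = 0.00173 → f = 0.02304 (Haaland)
Major: h_f = f(L/D)·V²/2g = 0.02304·2788·0.5277 = 33.91 m
Minor: ΣK = 4.02; h_m = ΣK·V²/2g = 2.121 m
Total H_L = 33.91 + 2.121 = 36.03 m

H_L ≈ 36.0 m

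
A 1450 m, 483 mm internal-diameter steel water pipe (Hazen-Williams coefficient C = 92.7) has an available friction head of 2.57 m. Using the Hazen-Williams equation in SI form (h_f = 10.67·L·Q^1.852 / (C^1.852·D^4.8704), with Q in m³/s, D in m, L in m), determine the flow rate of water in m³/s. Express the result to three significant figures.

Q ≈ 0.124 m³/s

Rearranging: Q = [h_f·C^1.852·D^4.8704 / (10.67·L)]^(1/1.852)
Q = [2.57·92.7^1.852·0.483^4.8704 / (10.67·1450)]^0.540 = 0.1245 m³/s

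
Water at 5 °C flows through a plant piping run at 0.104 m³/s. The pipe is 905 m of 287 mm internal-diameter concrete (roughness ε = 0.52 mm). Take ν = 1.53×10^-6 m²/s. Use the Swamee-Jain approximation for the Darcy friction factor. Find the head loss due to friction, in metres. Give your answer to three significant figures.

h_f ≈ 9.81 m

V = 4Q/(πD²) = 4·0.104/(π·0.287²) = 1.608 m/s
Re = VD/ν = 1.608·0.287/1.53×10^-6 = 3.02×10^5 → turbulent
ε/D = 0.52/287 = 0.00181
Swamee-Jain: f = 0.02361
h_f = f(L/D)V²/(2g) = 0.02361·(905/0.287)·1.608²/(2·9.81) = 9.806 m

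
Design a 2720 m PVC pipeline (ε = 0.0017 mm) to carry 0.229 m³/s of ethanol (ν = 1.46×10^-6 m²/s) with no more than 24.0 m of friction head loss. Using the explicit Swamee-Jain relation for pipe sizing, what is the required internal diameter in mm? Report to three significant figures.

D ≈ 369 mm

Swamee-Jain (Type III): D = 0.66·[ε^1.25·(LQ²/(gh_f))^4.75 + ν·Q^9.4·(L/(gh_f))^5.2]^0.04
LQ²/(gh_f) = 0.6058; L/(gh_f) = 11.55
Term 1 = ε^1.25·(…)^4.75 = 5.68×10^-9; Term 2 = ν·Q^9.4·(…)^5.2 = 4.71×10^-7
D = 0.66·(5.68×10^-9 + 4.71×10^-7)^0.04 = 0.3687 m = 369 mm
Check: V = 2.14 m/s, Re = 5.42×10^5, f = 0.01298, h_f = 22.5 m ≈ 24.0 m ✓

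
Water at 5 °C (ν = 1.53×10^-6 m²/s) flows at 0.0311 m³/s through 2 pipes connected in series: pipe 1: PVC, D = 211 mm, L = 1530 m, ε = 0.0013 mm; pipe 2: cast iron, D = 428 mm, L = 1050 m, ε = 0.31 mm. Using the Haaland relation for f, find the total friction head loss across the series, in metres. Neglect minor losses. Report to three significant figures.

Pipe 1: V = 0.8894 m/s, Re = 1.23×10^5, ε/D = 6.16×10^-6, f = 0.01711, h_1 = f(L/D)V²/2g = 5.003 m
Pipe 2: V = 0.2162 m/s, Re = 6.05×10^4, ε/D = 7.24×10^-4, f = 0.02231, h_2 = f(L/D)V²/2g = 0.1303 m
Series → Q common, losses add: H = Σh = 5.133 m

H ≈ 5.13 m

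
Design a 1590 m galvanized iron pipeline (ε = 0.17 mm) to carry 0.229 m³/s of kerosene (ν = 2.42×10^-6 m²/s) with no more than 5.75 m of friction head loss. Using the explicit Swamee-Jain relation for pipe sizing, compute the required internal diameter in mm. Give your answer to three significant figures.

Swamee-Jain (Type III): D = 0.66·[ε^1.25·(LQ²/(gh_f))^4.75 + ν·Q^9.4·(L/(gh_f))^5.2]^0.04
LQ²/(gh_f) = 1.478; L/(gh_f) = 28.19
Term 1 = ε^1.25·(…)^4.75 = 1.24×10^-4; Term 2 = ν·Q^9.4·(…)^5.2 = 8.06×10^-5
D = 0.66·(1.24×10^-4 + 8.06×10^-5)^0.04 = 0.4699 m = 470 mm
Check: V = 1.32 m/s, Re = 2.56×10^5, f = 0.01773, h_f = 5.33 m ≈ 5.75 m ✓

D ≈ 470 mm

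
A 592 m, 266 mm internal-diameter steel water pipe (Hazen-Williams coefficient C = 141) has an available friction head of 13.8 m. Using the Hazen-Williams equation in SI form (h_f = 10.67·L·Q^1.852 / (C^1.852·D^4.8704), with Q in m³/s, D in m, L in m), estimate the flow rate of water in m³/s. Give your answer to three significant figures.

Rearranging: Q = [h_f·C^1.852·D^4.8704 / (10.67·L)]^(1/1.852)
Q = [13.8·141^1.852·0.266^4.8704 / (10.67·592)]^0.540 = 0.1585 m³/s

Q ≈ 0.159 m³/s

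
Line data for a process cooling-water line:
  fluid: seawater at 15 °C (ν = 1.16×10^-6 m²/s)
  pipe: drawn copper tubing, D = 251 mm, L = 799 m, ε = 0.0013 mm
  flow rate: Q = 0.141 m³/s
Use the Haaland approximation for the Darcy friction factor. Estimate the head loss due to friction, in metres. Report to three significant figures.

h_f ≈ 16.7 m

V = 4Q/(πD²) = 4·0.141/(π·0.251²) = 2.850 m/s
Re = VD/ν = 2.850·0.251/1.16×10^-6 = 6.17×10^5 → turbulent
ε/D = 0.0013/251 = 5.18×10^-6
Haaland: f = 0.01265
h_f = f(L/D)V²/(2g) = 0.01265·(799/0.251)·2.850²/(2·9.81) = 16.67 m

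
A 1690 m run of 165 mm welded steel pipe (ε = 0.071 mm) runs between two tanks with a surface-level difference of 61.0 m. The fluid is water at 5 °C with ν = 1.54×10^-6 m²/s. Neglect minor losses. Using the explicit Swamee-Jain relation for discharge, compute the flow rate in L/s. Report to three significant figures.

Swamee-Jain (Type II): Q = -0.965·√(gD⁵h_f/L)·ln[ε/(3.7D) + √(3.17ν²L/(gD³h_f))]
√(gD⁵h_f/L) = √(9.81·0.165⁵·61.0/1690) = 0.006581
ε/(3.7D) = 1.16×10^-4; √(3.17ν²L/(gD³h_f)) = 6.87×10^-5
Q = -0.965·0.006581·ln(1.850×10^-4) = 0.05458 m³/s
Check: V = 2.55 m/s, Re = 2.73×10^5, f = 0.01805, h_f = 61.4 m ≈ 61.0 m ✓

Q ≈ 54.6 L/s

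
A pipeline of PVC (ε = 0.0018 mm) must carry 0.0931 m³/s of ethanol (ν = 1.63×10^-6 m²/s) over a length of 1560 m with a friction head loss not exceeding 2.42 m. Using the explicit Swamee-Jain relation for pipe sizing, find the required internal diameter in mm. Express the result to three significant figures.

Swamee-Jain (Type III): D = 0.66·[ε^1.25·(LQ²/(gh_f))^4.75 + ν·Q^9.4·(L/(gh_f))^5.2]^0.04
LQ²/(gh_f) = 0.5696; L/(gh_f) = 65.71
Term 1 = ε^1.25·(…)^4.75 = 4.55×10^-9; Term 2 = ν·Q^9.4·(…)^5.2 = 9.38×10^-7
D = 0.66·(4.55×10^-9 + 9.38×10^-7)^0.04 = 0.3789 m = 379 mm
Check: V = 0.826 m/s, Re = 1.92×10^5, f = 0.01570, h_f = 2.25 m ≈ 2.42 m ✓

D ≈ 379 mm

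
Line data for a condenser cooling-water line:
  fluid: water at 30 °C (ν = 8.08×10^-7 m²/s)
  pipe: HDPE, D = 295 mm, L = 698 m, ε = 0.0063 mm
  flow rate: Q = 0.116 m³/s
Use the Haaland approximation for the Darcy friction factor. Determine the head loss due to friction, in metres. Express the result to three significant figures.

h_f ≈ 4.47 m

V = 4Q/(πD²) = 4·0.116/(π·0.295²) = 1.697 m/s
Re = VD/ν = 1.697·0.295/8.08×10^-7 = 6.20×10^5 → turbulent
ε/D = 0.0063/295 = 2.14×10^-5
Haaland: f = 0.01287
h_f = f(L/D)V²/(2g) = 0.01287·(698/0.295)·1.697²/(2·9.81) = 4.470 m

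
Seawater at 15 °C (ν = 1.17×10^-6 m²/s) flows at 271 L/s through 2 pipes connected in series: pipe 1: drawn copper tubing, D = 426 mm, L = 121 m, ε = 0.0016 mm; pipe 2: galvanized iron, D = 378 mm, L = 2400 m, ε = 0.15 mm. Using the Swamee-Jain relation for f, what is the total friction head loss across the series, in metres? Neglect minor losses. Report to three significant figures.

Pipe 1: V = 1.901 m/s, Re = 6.92×10^5, ε/D = 3.76×10^-6, f = 0.01244, h_1 = f(L/D)V²/2g = 0.6508 m
Pipe 2: V = 2.415 m/s, Re = 7.80×10^5, ε/D = 3.97×10^-4, f = 0.01672, h_2 = f(L/D)V²/2g = 31.55 m
Series → Q common, losses add: H = Σh = 32.20 m

H ≈ 32.2 m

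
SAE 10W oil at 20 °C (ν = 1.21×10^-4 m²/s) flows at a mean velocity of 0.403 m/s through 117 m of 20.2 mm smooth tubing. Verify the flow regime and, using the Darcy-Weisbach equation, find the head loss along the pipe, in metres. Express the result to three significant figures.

Re = VD/ν = 0.403·0.02020/1.21×10^-4 = 67.3 → laminar (Re < 2300)
f = 64/Re = 0.9513
h_f = f(L/D)V²/(2g) = 0.9513·(117/0.02020)·0.403²/(2·9.81) = 45.61 m

h_f ≈ 45.6 m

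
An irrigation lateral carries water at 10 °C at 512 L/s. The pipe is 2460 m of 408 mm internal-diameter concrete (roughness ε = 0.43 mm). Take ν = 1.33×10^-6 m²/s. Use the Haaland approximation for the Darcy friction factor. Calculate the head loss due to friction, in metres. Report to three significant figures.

V = 4Q/(πD²) = 4·0.512/(π·0.408²) = 3.916 m/s
Re = VD/ν = 3.916·0.408/1.33×10^-6 = 1.20×10^6 → turbulent
ε/D = 0.43/408 = 0.00105
Haaland: f = 0.02014
h_f = f(L/D)V²/(2g) = 0.02014·(2460/0.408)·3.916²/(2·9.81) = 94.93 m

h_f ≈ 94.9 m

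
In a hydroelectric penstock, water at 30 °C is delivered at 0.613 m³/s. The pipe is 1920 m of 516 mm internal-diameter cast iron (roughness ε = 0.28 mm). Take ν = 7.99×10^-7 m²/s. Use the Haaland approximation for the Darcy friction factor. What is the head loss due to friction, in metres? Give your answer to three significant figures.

h_f ≈ 28.1 m

V = 4Q/(πD²) = 4·0.613/(π·0.516²) = 2.931 m/s
Re = VD/ν = 2.931·0.516/7.99×10^-7 = 1.89×10^6 → turbulent
ε/D = 0.28/516 = 5.43×10^-4
Haaland: f = 0.01727
h_f = f(L/D)V²/(2g) = 0.01727·(1920/0.516)·2.931²/(2·9.81) = 28.14 m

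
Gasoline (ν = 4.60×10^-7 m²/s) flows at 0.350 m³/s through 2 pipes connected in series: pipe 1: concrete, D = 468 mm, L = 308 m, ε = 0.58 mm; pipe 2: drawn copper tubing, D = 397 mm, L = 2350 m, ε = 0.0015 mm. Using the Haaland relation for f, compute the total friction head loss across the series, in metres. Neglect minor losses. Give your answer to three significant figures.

Pipe 1: V = 2.035 m/s, Re = 2.07×10^6, ε/D = 0.00124, f = 0.02086, h_1 = f(L/D)V²/2g = 2.896 m
Pipe 2: V = 2.827 m/s, Re = 2.44×10^6, ε/D = 3.78×10^-6, f = 0.01015, h_2 = f(L/D)V²/2g = 24.47 m
Series → Q common, losses add: H = Σh = 27.37 m

H ≈ 27.4 m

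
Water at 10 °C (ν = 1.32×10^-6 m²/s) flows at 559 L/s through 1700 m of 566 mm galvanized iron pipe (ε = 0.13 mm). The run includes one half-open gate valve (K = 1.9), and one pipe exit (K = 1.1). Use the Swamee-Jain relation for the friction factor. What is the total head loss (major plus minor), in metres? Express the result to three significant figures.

V = 4Q/(πD²) = 2.222 m/s; V²/2g = 0.2516 m
Re = 9.53×10^5, ε/D = 2.30×10^-4 → f = 0.01512 (Swamee-Jain)
Major: h_f = f(L/D)·V²/2g = 0.01512·3004·0.2516 = 11.43 m
Minor: ΣK = 3.00; h_m = ΣK·V²/2g = 0.7547 m
Total H_L = 11.43 + 0.7547 = 12.18 m

H_L ≈ 12.2 m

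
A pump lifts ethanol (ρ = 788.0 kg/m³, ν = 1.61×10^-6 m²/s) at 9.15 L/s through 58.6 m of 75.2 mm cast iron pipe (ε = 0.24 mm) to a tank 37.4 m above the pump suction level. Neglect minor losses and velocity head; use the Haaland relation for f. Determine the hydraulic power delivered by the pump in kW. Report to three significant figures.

P_hyd ≈ 2.98 kW

V = 4Q/(πD²) = 2.060 m/s; Re = 9.62×10^4; ε/D = 0.00319; f = 0.02785
h_f = f(L/D)V²/2g = 4.694 m
Total head H = z + h_f = 37.4 + 4.694 = 42.09 m
P_hyd = ρgQH = 788.0·9.81·0.00915·42.09 = 2.977 kW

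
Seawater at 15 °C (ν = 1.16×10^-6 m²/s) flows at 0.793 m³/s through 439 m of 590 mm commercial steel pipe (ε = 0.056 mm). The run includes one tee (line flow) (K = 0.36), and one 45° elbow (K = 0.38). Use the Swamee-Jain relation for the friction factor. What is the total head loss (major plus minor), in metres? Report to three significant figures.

H_L ≈ 4.48 m

V = 4Q/(πD²) = 2.901 m/s; V²/2g = 0.4288 m
Re = 1.48×10^6, ε/D = 9.49×10^-5 → f = 0.01304 (Swamee-Jain)
Major: h_f = f(L/D)·V²/2g = 0.01304·744.1·0.4288 = 4.159 m
Minor: ΣK = 0.740; h_m = ΣK·V²/2g = 0.3173 m
Total H_L = 4.159 + 0.3173 = 4.476 m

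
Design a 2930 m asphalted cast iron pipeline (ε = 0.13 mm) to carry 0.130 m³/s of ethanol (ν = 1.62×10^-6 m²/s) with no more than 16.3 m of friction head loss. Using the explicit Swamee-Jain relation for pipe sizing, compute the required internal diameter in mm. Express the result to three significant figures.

D ≈ 343 mm

Swamee-Jain (Type III): D = 0.66·[ε^1.25·(LQ²/(gh_f))^4.75 + ν·Q^9.4·(L/(gh_f))^5.2]^0.04
LQ²/(gh_f) = 0.3097; L/(gh_f) = 18.32
Term 1 = ε^1.25·(…)^4.75 = 5.30×10^-8; Term 2 = ν·Q^9.4·(…)^5.2 = 2.81×10^-8
D = 0.66·(5.30×10^-8 + 2.81×10^-8)^0.04 = 0.3435 m = 343 mm
Check: V = 1.40 m/s, Re = 2.97×10^5, f = 0.01760, h_f = 15.1 m ≈ 16.3 m ✓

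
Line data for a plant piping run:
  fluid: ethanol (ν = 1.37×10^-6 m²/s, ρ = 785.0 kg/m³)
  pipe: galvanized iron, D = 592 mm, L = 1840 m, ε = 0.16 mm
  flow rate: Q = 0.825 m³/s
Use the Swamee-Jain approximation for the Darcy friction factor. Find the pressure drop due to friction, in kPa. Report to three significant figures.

V = 4Q/(πD²) = 4·0.825/(π·0.592²) = 2.997 m/s
Re = VD/ν = 2.997·0.592/1.37×10^-6 = 1.30×10^6 → turbulent
ε/D = 0.16/592 = 2.70×10^-4
Swamee-Jain: f = 0.01532
h_f = f(L/D)V²/(2g) = 0.01532·(1840/0.592)·2.997²/(2·9.81) = 21.80 m
Δp = ρg·h_f = 785.0·9.81·21.80 = 167.8 kPa

Δp ≈ 168 kPa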